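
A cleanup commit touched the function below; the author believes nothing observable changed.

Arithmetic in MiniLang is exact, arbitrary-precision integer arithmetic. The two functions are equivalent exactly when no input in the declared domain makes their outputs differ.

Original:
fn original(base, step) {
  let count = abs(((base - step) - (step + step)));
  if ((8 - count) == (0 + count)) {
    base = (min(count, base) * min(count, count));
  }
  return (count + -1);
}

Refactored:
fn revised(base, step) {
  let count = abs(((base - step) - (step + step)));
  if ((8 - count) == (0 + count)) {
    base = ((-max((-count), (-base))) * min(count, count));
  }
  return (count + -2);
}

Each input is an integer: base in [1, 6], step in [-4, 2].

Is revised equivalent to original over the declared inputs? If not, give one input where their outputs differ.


There is a counterexample at base=1, step=-4: 12 on one side, 11 on the other.
original: count := 13 | ((8 - count) == (0 + count)): false | result 12
revised: count := 13 | ((8 - count) == (0 + count)): false | result 11
verdict: not equivalent; witness: base=1, step=-4


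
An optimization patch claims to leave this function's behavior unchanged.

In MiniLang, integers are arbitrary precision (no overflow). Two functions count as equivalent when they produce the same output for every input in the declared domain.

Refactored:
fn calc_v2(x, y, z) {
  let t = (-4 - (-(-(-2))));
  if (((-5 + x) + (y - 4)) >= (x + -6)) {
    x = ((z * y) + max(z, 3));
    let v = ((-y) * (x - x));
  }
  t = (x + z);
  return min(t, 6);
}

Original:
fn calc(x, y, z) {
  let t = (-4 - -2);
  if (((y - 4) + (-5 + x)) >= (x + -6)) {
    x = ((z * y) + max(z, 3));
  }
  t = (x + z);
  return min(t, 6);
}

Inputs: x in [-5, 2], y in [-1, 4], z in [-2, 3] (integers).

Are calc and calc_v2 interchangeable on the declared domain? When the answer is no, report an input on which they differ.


The two versions differ — the changes include local variable names differ, and arithmetic usage differs, and statement counts differ.
Tracing x=-5, y=0, z=-2: calc: t := -2 | (((y - 4) + (-5 + x)) >= (x + -6)): false | t := -7 | result -7 | calc_v2: t := -2 | (((-5 + x) + (y - 4)) >= (x + -6)): false | t := -7 | result -7 — matching result -7.
Every one of the 288 inputs gives matching results.
verdict: equivalent


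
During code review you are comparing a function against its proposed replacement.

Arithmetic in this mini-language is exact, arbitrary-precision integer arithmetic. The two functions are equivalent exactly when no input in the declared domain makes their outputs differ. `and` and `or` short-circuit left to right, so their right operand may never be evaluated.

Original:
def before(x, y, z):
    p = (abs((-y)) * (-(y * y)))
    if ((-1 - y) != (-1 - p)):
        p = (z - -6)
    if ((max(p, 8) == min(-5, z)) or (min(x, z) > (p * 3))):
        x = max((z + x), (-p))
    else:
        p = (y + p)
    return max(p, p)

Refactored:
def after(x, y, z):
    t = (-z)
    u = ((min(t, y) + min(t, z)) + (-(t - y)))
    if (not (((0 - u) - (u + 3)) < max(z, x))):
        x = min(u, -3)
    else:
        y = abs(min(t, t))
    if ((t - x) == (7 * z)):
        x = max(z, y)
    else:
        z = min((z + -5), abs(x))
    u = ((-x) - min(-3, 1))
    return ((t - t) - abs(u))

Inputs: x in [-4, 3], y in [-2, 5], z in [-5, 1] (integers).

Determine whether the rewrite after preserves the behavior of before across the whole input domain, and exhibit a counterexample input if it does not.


These are not equivalent — on x=-4, y=-2, z=-5 the outputs split (-1 vs -17).
before: p = -8; ((-1 - y) != (-1 - p)) -> true; p = 1; ((max(p, 8) == min(-5, z)) or (min(x, z) > (p * 3))) -> false; p = -1; return -1
after: t = 5; u = -14; (not (((0 - u) - (u + 3)) < max(z, x))) -> true; x = -14; ((t - x) == (7 * z)) -> false; z = -10; u = 17; return -17
verdict: not equivalent; witness: x=-4, y=-2, z=-5


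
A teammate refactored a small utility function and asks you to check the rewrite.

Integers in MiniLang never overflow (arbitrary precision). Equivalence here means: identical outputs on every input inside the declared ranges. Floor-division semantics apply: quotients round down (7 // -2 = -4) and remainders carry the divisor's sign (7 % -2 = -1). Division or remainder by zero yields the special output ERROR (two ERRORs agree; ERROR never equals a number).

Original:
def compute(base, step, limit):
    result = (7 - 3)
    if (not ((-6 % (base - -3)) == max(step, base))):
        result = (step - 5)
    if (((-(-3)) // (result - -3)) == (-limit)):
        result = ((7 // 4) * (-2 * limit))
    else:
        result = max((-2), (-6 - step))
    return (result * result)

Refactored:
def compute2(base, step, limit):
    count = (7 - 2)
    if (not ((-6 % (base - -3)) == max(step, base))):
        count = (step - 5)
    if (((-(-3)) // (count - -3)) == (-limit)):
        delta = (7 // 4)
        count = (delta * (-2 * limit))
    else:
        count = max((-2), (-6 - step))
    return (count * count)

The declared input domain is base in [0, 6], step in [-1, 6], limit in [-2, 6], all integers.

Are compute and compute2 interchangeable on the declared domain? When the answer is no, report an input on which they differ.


The edit looks behavioral (`3` became `2`), but over these ranges it never changes the outcome; all 504 inputs agree.
verdict: equivalent


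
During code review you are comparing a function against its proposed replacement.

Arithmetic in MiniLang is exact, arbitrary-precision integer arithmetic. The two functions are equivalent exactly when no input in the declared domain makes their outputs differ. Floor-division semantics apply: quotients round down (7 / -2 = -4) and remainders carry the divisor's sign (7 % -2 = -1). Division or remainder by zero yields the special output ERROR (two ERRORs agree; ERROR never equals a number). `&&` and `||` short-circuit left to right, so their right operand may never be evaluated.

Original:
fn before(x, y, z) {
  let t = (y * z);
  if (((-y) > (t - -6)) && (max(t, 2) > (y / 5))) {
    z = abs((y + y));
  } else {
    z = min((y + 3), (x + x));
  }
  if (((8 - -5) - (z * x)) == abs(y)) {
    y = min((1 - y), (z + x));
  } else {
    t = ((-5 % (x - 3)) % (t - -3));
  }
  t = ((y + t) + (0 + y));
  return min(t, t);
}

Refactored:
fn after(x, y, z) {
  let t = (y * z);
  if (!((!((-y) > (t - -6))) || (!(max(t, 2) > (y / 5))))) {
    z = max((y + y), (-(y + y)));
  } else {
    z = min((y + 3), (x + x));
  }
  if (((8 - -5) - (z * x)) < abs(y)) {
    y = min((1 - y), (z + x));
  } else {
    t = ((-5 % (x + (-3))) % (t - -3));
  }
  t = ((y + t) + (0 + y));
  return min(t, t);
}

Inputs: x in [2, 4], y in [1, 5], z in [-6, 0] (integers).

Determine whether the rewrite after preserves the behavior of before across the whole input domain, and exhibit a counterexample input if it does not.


Try x=2, y=3, z=-6.
before: t = -18; (((-y) > (t - -6)) && (max(t, 2) > (y / 5))) -> true; z = 6; (((8 - -5) - (z * x)) == abs(y)) -> false; t = 0; t = 6; return 6
after: t = -18; (!((!((-y) > (t - -6))) || (!(max(t, 2) > (y / 5))))) -> true; z = 6; (((8 - -5) - (z * x)) < abs(y)) -> true; y = -2; t = -22; return -22
6 against -22: the behavior changed.
verdict: not equivalent; witness: x=2, y=3, z=-6


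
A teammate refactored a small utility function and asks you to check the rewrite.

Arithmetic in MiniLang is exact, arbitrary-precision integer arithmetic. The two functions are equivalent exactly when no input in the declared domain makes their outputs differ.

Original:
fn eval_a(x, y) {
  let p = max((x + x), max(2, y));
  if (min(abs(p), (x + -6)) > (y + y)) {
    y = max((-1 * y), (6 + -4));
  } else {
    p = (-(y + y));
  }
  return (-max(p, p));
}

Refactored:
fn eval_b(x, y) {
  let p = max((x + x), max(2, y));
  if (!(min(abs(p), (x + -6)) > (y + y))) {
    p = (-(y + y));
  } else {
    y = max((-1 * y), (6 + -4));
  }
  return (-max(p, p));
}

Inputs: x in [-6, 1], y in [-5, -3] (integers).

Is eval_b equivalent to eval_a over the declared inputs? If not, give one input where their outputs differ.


Although boolean connective usage differs, 24/24 inputs agree.
verdict: equivalent


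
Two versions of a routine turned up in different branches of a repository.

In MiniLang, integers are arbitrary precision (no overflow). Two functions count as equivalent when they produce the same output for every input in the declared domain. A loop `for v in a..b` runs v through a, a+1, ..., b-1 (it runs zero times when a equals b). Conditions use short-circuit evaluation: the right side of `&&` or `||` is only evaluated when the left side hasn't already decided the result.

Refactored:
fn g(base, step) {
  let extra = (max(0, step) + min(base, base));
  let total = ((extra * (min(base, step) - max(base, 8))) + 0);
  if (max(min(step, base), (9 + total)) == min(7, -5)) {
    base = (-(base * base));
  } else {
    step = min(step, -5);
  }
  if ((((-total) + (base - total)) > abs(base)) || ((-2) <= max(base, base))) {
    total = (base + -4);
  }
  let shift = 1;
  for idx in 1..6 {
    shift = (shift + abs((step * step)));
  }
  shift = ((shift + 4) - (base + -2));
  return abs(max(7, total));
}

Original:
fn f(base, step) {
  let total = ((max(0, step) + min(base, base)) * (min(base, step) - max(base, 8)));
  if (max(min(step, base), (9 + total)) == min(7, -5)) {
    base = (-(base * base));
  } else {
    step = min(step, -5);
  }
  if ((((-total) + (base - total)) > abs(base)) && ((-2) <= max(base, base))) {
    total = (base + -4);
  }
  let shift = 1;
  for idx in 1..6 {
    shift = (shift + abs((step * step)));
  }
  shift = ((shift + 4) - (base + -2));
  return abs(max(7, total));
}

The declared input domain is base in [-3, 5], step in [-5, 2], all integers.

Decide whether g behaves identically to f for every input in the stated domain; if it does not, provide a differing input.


Input base=-2, step=-5: 26 from f versus 7 from g.
verdict: not equivalent; witness: base=-2, step=-5


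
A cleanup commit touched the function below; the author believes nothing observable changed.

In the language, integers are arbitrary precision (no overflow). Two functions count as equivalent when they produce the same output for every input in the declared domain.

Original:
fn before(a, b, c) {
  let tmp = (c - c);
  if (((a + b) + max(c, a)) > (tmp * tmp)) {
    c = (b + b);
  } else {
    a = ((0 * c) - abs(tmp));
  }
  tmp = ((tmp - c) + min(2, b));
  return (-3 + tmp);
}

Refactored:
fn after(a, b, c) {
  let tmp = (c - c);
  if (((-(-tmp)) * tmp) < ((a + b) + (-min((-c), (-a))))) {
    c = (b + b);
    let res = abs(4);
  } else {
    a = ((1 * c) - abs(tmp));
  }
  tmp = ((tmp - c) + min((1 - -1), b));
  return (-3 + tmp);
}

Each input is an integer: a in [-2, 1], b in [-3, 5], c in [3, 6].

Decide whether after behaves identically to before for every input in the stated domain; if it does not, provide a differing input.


Equivalent. Although `0` became `1`, no input in the stated domain can expose it.
Every one of the 144 inputs gives matching results.
As a probe, take a=-2, b=-1, c=6: before runs tmp becomes 0; next (((a + b) + max(c, a)) > (tmp * tmp)) evaluates to true; next c becomes -2; next tmp becomes 1; next final value -2; after runs tmp becomes 0; next (((-(-tmp)) * tmp) < ((a + b) + (-min((-c), (-a))))) evaluates to true; next c becomes -2; next res becomes 4; next tmp becomes 1; next final value -2; both end at -2.
verdict: equivalent


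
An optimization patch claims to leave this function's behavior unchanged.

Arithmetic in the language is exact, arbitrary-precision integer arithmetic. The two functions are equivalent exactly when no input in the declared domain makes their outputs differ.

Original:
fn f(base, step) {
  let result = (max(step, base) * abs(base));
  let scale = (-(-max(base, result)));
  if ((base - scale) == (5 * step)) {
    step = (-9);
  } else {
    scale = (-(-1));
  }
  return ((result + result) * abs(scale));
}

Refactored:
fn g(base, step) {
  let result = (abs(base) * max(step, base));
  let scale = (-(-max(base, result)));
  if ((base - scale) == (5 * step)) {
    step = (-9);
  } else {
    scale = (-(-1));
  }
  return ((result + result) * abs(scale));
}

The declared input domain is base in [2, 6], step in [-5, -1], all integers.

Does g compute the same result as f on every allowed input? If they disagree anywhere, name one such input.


Reading the diff, among the changes: same computation, different form.
Spot check at base=2, step=-1 — f: result = 4; scale = 4; ((base - scale) == (5 * step)) -> false; scale = 1; return 8. g: result = 4; scale = 4; ((base - scale) == (5 * step)) -> false; scale = 1; return 8. Both give 8.
Sweeping the whole domain (25 inputs) finds no disagreement.
verdict: equivalent


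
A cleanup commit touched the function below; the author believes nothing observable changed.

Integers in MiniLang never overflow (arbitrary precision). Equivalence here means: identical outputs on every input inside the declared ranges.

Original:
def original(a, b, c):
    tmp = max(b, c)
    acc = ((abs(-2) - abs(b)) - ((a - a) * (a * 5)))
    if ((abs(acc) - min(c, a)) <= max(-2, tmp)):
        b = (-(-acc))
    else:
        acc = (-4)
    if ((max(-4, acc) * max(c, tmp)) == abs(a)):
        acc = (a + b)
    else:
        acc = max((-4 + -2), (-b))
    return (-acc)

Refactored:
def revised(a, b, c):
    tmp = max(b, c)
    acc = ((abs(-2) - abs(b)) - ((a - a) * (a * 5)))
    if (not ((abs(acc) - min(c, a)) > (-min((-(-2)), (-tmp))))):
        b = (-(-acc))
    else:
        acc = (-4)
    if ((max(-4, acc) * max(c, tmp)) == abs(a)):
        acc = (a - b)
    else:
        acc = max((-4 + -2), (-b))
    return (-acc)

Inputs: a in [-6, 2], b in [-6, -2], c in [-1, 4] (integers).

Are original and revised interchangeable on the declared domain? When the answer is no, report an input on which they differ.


At a=-4, b=-6, c=-1: original gives 10, revised gives -2.
verdict: not equivalent; witness: a=-4, b=-6, c=-1


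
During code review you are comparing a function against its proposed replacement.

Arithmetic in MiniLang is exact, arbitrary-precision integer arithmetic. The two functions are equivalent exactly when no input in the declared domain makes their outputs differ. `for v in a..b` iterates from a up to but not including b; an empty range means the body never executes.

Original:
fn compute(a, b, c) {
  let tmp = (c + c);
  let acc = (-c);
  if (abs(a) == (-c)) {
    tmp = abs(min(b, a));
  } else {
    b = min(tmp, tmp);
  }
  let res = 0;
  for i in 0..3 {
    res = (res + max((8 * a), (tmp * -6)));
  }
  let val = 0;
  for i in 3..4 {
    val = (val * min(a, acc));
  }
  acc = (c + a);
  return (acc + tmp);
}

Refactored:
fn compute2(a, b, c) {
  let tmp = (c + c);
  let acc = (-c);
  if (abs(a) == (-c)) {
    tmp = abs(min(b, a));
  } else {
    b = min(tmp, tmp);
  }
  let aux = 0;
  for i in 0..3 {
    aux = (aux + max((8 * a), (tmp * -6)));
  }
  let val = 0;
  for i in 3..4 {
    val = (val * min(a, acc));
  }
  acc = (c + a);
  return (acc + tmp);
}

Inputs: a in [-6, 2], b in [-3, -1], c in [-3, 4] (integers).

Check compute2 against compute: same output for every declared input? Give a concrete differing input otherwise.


Reading the diff, among the changes: local variable names differ.
Spot check at a=-2, b=-1, c=0 — compute: tmp = 0; acc = 0; (abs(a) == (-c)) -> false; b = 0; res = 0; [i=0]; res = 0; [i=1]; res = 0; [i=2]; res = 0; val = 0; [i=3]; val = 0; acc = -2; return -2. compute2: tmp = 0; acc = 0; (abs(a) == (-c)) -> false; b = 0; aux = 0; [i=0]; aux = 0; [i=1]; aux = 0; [i=2]; aux = 0; val = 0; [i=3]; val = 0; acc = -2; return -2. Both give -2.
Checked all 216 inputs in the declared domain: the outputs agree on every one.
verdict: equivalent


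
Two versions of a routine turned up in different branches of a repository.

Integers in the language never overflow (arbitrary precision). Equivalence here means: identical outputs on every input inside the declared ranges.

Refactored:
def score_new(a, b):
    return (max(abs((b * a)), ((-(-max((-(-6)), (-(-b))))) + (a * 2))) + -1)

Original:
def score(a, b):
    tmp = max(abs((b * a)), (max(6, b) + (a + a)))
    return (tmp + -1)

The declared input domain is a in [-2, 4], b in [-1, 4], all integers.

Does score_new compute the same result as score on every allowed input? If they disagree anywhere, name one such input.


This is a faithful refactor — statement counts differ, plus constant usage differs, plus local variable names differ, plus arithmetic usage differs, but the computed results match everywhere.
Spot check at a=0, b=-1 — score: tmp := 6 | result 5. score_new: result 5. Both give 5.
Across all 42 domain points the two functions coincide.
verdict: equivalent


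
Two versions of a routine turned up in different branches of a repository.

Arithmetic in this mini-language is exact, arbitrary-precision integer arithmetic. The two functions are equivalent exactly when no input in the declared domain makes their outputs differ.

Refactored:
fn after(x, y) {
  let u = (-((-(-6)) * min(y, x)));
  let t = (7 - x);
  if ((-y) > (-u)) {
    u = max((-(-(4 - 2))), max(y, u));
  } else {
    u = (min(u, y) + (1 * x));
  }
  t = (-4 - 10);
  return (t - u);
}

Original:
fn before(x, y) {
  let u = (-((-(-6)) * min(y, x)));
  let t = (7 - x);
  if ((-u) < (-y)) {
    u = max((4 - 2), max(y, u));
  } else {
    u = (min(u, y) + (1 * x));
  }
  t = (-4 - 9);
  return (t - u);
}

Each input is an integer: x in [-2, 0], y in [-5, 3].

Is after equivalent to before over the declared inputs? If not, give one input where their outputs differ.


Not equivalent: x=-2, y=-5 separates them (-43 vs -44).
before: u=30, then t=9, then ((-u) < (-y)) is true, then u=30, then t=-13, then returns -43
after: u=30, then t=9, then ((-y) > (-u)) is true, then u=30, then t=-14, then returns -44
verdict: not equivalent; witness: x=-2, y=-5


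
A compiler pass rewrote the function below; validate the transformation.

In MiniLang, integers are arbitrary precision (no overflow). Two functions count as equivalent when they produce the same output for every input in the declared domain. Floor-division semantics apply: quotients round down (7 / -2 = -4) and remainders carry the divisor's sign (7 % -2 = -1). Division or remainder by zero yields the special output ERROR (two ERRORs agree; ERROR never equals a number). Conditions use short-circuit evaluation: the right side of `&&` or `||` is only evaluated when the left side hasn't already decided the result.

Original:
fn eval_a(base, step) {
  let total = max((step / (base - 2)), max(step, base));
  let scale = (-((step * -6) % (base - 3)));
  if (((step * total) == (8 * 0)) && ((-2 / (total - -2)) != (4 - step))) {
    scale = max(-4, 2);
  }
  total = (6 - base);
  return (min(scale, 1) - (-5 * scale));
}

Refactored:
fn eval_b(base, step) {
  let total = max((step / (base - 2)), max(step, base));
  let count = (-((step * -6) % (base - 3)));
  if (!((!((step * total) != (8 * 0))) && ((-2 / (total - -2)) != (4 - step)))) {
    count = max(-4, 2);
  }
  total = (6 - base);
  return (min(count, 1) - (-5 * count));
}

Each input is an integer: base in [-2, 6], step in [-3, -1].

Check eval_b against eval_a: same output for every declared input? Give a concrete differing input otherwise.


There is a counterexample at base=-2, step=-2: 11 on one side, 16 on the other.
eval_a: total becomes 0; next scale becomes 3; next (((step * total) == (8 * 0)) && ((-2 / (total - -2)) != (4 - step))) evaluates to true; next scale becomes 2; next total becomes 8; next final value 11
eval_b: total becomes 0; next count becomes 3; next (!((!((step * total) != (8 * 0))) && ((-2 / (total - -2)) != (4 - step)))) evaluates to false; next total becomes 8; next final value 16
verdict: not equivalent; witness: base=-2, step=-2


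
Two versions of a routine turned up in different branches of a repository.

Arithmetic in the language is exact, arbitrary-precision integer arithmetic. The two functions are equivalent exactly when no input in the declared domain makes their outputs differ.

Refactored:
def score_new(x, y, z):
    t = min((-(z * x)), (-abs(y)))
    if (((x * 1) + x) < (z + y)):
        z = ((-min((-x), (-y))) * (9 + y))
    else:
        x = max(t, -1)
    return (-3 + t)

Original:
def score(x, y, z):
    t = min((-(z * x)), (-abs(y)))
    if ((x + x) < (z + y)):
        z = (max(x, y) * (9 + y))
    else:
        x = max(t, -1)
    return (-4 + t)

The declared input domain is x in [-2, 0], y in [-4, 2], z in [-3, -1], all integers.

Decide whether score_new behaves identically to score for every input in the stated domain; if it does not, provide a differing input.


Try x=-2, y=-4, z=-3.
score: t = -6; ((x + x) < (z + y)) -> false; x = -1; return -10
score_new: t = -6; (((x * 1) + x) < (z + y)) -> false; x = -1; return -9
-10 against -9: the behavior changed.
verdict: not equivalent; witness: x=-2, y=-4, z=-3


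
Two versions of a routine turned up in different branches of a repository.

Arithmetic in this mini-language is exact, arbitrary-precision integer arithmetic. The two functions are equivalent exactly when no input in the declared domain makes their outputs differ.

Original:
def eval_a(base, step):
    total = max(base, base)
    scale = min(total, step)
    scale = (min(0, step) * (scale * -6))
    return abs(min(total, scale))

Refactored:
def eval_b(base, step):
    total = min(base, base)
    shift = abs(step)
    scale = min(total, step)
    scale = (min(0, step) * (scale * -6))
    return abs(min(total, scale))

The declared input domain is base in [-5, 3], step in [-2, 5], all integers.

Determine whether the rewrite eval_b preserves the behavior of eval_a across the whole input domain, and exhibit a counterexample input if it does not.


The one real change (`max(base, base)` became `min(base, base)`) has no effect anywhere in the declared ranges.
One worked example (base=-1, step=2) — eval_a: total=-1, then scale=-1, then scale=0, then returns 1; eval_b: total=-1, then shift=2, then scale=-1, then scale=0, then returns 1; agreement on 1.
An exhaustive pass over the 72 declared inputs shows identical outputs.
verdict: equivalent


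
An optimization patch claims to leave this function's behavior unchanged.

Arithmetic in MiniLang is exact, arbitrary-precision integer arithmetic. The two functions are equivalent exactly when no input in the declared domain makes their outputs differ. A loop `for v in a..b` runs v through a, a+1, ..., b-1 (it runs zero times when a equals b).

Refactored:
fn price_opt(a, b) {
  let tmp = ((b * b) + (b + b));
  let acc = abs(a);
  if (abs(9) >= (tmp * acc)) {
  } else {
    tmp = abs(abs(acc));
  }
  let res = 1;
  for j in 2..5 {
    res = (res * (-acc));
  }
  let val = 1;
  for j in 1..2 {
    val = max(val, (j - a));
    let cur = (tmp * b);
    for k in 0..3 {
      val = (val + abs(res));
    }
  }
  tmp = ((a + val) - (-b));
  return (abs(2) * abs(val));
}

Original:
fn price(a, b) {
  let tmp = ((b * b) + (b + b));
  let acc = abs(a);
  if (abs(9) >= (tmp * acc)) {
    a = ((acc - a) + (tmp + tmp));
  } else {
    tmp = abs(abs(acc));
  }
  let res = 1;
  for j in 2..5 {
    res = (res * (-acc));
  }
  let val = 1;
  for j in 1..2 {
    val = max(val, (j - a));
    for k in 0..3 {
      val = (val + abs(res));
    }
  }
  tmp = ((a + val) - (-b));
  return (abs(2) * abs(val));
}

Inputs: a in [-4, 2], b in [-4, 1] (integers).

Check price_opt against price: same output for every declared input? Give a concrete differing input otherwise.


Try a=-4, b=-2.
price: tmp=0, then acc=4, then (abs(9) >= (tmp * acc)) is true, then a=8, then res=1, then (j=2), then res=-4, then (j=3), then res=16, then (j=4), then res=-64, then val=1, then (j=1), then val=1, then (k=0), then val=65, then (k=1), then val=129, then (k=2), then val=193, then tmp=199, then returns 386
price_opt: tmp=0, then acc=4, then (abs(9) >= (tmp * acc)) is true, then res=1, then (j=2), then res=-4, then (j=3), then res=16, then (j=4), then res=-64, then val=1, then (j=1), then val=5, then cur=0, then (k=0), then val=69, then (k=1), then val=133, then (k=2), then val=197, then tmp=191, then returns 394
386 vs 394 — the two versions disagree here.
verdict: not equivalent; witness: a=-4, b=-2


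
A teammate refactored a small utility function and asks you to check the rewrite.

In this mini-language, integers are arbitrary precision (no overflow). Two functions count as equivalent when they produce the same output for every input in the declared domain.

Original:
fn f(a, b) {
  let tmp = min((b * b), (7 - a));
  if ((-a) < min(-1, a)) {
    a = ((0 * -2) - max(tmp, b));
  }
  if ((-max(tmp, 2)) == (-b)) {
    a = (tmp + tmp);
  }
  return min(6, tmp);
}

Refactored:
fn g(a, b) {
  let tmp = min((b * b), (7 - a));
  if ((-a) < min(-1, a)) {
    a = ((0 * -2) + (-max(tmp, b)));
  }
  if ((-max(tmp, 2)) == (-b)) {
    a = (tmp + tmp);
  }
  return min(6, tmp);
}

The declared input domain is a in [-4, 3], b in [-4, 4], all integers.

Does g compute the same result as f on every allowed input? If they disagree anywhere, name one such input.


Although arithmetic usage differs, 72/72 inputs agree.
verdict: equivalent


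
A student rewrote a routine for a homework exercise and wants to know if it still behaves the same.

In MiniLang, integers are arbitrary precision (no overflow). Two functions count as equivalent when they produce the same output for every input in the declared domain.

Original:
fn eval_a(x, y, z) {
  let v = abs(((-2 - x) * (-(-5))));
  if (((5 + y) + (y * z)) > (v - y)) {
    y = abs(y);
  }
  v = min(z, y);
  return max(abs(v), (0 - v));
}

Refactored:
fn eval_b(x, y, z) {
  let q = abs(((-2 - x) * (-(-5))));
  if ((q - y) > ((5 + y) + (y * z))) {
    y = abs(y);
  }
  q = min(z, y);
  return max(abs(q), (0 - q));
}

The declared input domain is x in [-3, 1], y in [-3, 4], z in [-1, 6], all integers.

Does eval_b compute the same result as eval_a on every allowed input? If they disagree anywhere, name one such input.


x=-3, y=-3, z=-1 yields 3 from eval_a but 1 from eval_b.
verdict: not equivalent; witness: x=-3, y=-3, z=-1


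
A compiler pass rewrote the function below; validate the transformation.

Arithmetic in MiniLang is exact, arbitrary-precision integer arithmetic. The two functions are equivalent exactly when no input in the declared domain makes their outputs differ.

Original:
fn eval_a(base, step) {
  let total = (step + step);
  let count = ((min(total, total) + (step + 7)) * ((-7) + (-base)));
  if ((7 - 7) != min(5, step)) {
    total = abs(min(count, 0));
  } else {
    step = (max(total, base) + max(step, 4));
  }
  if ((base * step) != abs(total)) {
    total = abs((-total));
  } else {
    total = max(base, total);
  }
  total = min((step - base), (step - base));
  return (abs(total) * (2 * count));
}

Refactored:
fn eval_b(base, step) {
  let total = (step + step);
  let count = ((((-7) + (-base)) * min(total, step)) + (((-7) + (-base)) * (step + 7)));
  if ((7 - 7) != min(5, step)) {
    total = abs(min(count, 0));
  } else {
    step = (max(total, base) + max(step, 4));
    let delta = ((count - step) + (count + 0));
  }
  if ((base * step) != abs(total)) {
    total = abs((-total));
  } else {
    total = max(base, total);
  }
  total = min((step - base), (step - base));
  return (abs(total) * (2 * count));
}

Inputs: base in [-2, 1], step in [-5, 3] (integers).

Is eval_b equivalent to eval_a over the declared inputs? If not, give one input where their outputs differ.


There is a counterexample at base=-2, step=1: -300 on one side, -270 on the other.
eval_a: total becomes 2; next count becomes -50; next ((7 - 7) != min(5, step)) evaluates to true; next total becomes 50; next ((base * step) != abs(total)) evaluates to true; next total becomes 50; next total becomes 3; next final value -300
eval_b: total becomes 2; next count becomes -45; next ((7 - 7) != min(5, step)) evaluates to true; next total becomes 45; next ((base * step) != abs(total)) evaluates to true; next total becomes 45; next total becomes 3; next final value -270
verdict: not equivalent; witness: base=-2, step=1


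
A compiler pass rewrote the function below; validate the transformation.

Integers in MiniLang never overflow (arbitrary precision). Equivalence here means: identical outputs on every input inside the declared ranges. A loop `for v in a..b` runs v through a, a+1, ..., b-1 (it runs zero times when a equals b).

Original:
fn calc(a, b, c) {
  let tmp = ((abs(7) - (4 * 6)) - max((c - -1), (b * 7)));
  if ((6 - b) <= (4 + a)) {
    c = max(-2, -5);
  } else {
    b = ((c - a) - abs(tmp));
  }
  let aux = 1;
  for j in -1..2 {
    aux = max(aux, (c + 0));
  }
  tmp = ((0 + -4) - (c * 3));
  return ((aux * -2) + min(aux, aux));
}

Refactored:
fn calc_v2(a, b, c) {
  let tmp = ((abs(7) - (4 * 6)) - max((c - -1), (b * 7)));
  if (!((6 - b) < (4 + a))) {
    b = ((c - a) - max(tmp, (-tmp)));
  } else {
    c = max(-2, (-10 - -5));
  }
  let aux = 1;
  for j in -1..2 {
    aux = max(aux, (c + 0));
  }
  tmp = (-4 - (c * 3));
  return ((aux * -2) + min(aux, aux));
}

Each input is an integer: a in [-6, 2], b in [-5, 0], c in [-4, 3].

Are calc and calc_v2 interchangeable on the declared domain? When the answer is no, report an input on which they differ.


Take a=2, b=0, c=2.
calc: tmp = -20; ((6 - b) <= (4 + a)) -> true; c = -2; aux = 1; [j=-1]; aux = 1; [j=0]; aux = 1; [j=1]; aux = 1; tmp = 2; return -1
calc_v2: tmp = -20; (!((6 - b) < (4 + a))) -> true; b = -20; aux = 1; [j=-1]; aux = 2; [j=0]; aux = 2; [j=1]; aux = 2; tmp = -10; return -2
-1 != -2, so the rewrite changes behavior.
verdict: not equivalent; witness: a=2, b=0, c=2


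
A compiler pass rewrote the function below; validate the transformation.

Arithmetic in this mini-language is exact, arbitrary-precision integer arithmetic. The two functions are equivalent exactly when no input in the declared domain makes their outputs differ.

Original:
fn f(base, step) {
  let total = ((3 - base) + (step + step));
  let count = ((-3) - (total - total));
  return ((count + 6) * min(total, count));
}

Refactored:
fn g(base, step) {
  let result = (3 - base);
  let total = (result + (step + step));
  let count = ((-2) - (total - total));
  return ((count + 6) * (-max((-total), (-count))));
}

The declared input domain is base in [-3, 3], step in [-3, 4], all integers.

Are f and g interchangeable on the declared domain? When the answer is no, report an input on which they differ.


Not equivalent: base=-3, step=-3 separates them (-9 vs -8).
f: total becomes 0; next count becomes -3; next final value -9
g: result becomes 6; next total becomes 0; next count becomes -2; next final value -8
verdict: not equivalent; witness: base=-3, step=-3


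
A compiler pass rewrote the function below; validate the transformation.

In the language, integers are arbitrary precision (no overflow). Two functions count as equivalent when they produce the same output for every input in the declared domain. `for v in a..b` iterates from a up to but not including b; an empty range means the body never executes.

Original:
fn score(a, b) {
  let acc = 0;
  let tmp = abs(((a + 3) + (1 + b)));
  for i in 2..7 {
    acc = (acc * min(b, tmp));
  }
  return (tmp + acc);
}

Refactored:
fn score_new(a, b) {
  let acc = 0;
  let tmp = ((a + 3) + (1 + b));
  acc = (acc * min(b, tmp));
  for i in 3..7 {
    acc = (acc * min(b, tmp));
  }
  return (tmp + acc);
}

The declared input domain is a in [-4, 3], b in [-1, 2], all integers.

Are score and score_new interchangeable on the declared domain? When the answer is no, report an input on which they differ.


There is a counterexample at a=-4, b=-1: 1 on one side, -1 on the other.
score: acc becomes 0; next tmp becomes 1; next at i=2:; next acc becomes 0; next at i=3:; next acc becomes 0; next at i=4:; next acc becomes 0; next at i=5:; next acc becomes 0; next at i=6:; next acc becomes 0; next final value 1
score_new: acc becomes 0; next tmp becomes -1; next acc becomes 0; next at i=3:; next acc becomes 0; next at i=4:; next acc becomes 0; next at i=5:; next acc becomes 0; next at i=6:; next acc becomes 0; next final value -1
verdict: not equivalent; witness: a=-4, b=-1


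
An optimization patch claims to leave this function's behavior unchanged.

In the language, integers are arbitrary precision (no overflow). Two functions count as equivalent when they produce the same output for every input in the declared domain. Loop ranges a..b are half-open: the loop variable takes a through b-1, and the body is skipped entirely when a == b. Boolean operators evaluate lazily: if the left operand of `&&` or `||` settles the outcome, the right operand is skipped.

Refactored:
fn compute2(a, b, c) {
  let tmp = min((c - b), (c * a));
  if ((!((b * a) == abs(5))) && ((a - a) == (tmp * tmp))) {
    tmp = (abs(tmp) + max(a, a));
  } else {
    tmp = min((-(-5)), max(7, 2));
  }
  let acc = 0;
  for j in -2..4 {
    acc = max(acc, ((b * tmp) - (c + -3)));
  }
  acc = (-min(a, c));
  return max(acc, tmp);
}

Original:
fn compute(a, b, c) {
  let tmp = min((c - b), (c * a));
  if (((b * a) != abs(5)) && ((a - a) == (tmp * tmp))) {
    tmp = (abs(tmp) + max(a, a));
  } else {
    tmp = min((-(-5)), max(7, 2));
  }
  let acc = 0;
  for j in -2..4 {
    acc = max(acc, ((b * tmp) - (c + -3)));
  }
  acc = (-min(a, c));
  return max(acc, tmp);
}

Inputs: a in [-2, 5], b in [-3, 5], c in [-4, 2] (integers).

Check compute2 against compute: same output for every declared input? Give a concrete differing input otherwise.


Differences: boolean connective usage differs; and comparison usage differs — yet all 504 inputs agree.
verdict: equivalent


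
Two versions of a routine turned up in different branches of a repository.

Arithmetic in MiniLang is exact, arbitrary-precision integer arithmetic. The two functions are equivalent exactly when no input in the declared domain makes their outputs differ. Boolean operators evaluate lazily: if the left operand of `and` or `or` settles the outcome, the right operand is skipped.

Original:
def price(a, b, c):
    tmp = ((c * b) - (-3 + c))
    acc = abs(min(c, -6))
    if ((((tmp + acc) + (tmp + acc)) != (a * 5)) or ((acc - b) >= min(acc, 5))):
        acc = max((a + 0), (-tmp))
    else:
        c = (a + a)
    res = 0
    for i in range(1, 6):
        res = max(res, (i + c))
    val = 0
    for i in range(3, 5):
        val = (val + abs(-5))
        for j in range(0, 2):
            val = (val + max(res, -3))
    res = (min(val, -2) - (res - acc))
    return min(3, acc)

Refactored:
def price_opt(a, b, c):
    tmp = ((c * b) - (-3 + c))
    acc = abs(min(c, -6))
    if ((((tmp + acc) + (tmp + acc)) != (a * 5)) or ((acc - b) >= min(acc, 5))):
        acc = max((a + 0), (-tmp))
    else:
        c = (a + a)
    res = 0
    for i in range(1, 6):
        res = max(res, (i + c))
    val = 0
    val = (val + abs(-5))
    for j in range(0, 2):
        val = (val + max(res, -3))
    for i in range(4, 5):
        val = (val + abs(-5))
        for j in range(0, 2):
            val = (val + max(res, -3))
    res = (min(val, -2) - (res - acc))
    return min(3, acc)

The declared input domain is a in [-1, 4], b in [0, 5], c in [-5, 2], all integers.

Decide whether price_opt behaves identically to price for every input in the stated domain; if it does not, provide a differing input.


Differences: arithmetic usage differs; and statement counts differ; and constant usage differs; and min/max/abs usage differs; and loop structure differs — yet all 288 inputs agree.
verdict: equivalent


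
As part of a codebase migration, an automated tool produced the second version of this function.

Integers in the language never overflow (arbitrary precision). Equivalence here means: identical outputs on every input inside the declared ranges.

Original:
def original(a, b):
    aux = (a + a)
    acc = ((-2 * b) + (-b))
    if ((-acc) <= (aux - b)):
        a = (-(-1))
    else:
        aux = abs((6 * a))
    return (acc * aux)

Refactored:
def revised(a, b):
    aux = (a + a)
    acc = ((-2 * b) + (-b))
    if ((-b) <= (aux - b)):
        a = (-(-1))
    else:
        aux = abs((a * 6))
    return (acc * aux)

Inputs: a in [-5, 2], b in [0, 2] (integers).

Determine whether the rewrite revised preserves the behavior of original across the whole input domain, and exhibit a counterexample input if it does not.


The rewrite breaks on a=1, b=1, where the results are -18 and -6.
original: aux becomes 2; next acc becomes -3; next ((-acc) <= (aux - b)) evaluates to false; next aux becomes 6; next final value -18
revised: aux becomes 2; next acc becomes -3; next ((-b) <= (aux - b)) evaluates to true; next a becomes 1; next final value -6
verdict: not equivalent; witness: a=1, b=1


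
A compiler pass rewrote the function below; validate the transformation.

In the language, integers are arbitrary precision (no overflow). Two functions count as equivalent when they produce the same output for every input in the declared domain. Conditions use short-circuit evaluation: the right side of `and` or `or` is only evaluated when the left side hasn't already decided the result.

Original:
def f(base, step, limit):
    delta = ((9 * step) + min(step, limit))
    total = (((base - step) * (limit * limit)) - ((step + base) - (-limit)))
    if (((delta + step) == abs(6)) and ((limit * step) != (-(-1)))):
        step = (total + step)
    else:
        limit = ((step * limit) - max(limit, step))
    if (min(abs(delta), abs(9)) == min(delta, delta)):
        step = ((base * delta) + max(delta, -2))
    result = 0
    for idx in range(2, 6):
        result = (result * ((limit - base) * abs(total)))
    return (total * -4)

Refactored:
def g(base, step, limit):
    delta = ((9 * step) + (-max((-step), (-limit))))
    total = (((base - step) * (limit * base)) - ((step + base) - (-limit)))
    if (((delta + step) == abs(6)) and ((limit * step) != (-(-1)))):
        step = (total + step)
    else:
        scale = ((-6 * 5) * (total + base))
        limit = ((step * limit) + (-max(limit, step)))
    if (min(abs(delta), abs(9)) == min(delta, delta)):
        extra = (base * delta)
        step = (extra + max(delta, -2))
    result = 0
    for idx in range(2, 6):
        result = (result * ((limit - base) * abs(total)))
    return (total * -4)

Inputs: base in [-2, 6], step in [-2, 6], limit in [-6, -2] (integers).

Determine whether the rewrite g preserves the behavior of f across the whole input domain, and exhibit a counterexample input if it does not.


There is a counterexample at base=-2, step=-1, limit=-6: 108 on one side, 12 on the other.
f: delta = -15; total = -27; (((delta + step) == abs(6)) and ((limit * step) != (-(-1)))) -> false; limit = 7; (min(abs(delta), abs(9)) == min(delta, delta)) -> false; result = 0; [idx=2]; result = 0; [idx=3]; result = 0; [idx=4]; result = 0; [idx=5]; result = 0; return 108
g: delta = -15; total = -3; (((delta + step) == abs(6)) and ((limit * step) != (-(-1)))) -> false; scale = 150; limit = 7; (min(abs(delta), abs(9)) == min(delta, delta)) -> false; result = 0; [idx=2]; result = 0; [idx=3]; result = 0; [idx=4]; result = 0; [idx=5]; result = 0; return 12
verdict: not equivalent; witness: base=-2, step=-1, limit=-6


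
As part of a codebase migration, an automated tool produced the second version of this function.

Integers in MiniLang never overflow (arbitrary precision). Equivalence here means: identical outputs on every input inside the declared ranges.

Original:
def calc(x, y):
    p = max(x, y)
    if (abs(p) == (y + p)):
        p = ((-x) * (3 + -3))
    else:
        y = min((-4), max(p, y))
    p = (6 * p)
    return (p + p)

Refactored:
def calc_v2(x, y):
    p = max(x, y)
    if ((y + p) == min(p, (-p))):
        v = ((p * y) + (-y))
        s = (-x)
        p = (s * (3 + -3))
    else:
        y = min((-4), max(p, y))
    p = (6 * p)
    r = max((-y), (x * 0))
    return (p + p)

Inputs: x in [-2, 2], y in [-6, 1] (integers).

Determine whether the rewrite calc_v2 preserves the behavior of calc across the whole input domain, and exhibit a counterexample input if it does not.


Evaluate both at x=1, y=-2.
calc: p=1, then (abs(p) == (y + p)) is false, then y=-4, then p=6, then returns 12
calc_v2: p=1, then ((y + p) == min(p, (-p))) is true, then v=0, then s=-1, then p=0, then p=0, then r=2, then returns 0
12 != 0, so the rewrite changes behavior.
verdict: not equivalent; witness: x=1, y=-2
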